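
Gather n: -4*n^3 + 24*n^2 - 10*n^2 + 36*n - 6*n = -4*n^3 + 14*n^2 + 30*n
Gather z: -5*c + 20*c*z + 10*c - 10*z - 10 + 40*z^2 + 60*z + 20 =5*c + 40*z^2 + z*(20*c + 50) + 10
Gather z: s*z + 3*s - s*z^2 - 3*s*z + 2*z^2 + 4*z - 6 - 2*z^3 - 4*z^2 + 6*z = 3*s - 2*z^3 + z^2*(-s - 2) + z*(10 - 2*s) - 6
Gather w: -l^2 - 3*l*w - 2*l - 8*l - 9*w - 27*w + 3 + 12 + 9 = -l^2 - 10*l + w*(-3*l - 36) + 24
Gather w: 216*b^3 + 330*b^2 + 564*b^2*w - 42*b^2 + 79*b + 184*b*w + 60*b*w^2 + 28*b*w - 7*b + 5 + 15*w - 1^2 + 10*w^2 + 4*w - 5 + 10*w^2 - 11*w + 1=216*b^3 + 288*b^2 + 72*b + w^2*(60*b + 20) + w*(564*b^2 + 212*b + 8)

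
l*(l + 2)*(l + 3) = l^3 + 5*l^2 + 6*l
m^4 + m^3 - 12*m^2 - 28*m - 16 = (m - 4)*(m + 1)*(m + 2)^2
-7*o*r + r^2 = r*(-7*o + r)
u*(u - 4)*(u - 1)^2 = u^4 - 6*u^3 + 9*u^2 - 4*u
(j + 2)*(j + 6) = j^2 + 8*j + 12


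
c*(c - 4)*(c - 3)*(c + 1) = c^4 - 6*c^3 + 5*c^2 + 12*c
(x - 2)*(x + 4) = x^2 + 2*x - 8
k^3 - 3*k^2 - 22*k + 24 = (k - 6)*(k - 1)*(k + 4)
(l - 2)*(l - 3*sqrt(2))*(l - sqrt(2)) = l^3 - 4*sqrt(2)*l^2 - 2*l^2 + 6*l + 8*sqrt(2)*l - 12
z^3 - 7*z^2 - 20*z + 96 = (z - 8)*(z - 3)*(z + 4)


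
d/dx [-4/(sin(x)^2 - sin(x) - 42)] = 4*(2*sin(x) - 1)*cos(x)/(sin(x) + cos(x)^2 + 41)^2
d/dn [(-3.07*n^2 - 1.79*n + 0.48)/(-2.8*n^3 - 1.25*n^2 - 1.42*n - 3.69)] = (-8.596*n^4 - 10.024*n^3 + 6.1539*n^2 + 23.8566*n + 7.2867)/(7.84*n^6 + 7.0*n^5 + 9.5145*n^4 + 24.214*n^3 + 11.2414*n^2 + 10.4796*n + 13.6161)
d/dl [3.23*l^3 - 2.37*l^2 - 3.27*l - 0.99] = 9.69*l^2 - 4.74*l - 3.27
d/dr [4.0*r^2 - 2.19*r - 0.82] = 8.0*r - 2.19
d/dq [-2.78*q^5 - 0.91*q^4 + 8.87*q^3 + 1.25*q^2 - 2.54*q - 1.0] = -13.9*q^4 - 3.64*q^3 + 26.61*q^2 + 2.5*q - 2.54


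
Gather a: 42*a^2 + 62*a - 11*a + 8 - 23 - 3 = 42*a^2 + 51*a - 18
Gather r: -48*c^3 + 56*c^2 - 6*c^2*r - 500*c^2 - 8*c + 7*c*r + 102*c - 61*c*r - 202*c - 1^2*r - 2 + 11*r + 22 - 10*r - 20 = -48*c^3 - 444*c^2 - 108*c + r*(-6*c^2 - 54*c)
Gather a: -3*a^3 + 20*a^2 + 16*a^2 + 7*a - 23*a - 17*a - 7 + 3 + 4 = -3*a^3 + 36*a^2 - 33*a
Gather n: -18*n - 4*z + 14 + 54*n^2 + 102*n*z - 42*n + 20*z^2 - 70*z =54*n^2 + n*(102*z - 60) + 20*z^2 - 74*z + 14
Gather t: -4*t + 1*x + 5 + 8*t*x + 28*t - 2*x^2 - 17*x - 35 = t*(8*x + 24) - 2*x^2 - 16*x - 30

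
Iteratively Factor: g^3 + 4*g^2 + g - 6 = (g + 3)*(g^2 + g - 2) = (g - 1)*(g + 3)*(g + 2)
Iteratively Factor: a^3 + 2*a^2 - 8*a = (a)*(a^2 + 2*a - 8) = a*(a - 2)*(a + 4)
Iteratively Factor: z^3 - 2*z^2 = (z - 2)*(z^2) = z*(z - 2)*(z)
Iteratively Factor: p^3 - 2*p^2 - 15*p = (p + 3)*(p^2 - 5*p) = (p - 5)*(p + 3)*(p)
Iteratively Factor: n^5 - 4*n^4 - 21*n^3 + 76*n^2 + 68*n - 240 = (n + 2)*(n^4 - 6*n^3 - 9*n^2 + 94*n - 120) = (n + 2)*(n + 4)*(n^3 - 10*n^2 + 31*n - 30) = (n - 2)*(n + 2)*(n + 4)*(n^2 - 8*n + 15) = (n - 3)*(n - 2)*(n + 2)*(n + 4)*(n - 5)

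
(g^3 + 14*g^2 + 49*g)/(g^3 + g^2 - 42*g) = (g + 7)/(g - 6)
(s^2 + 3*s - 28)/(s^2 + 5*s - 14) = (s - 4)/(s - 2)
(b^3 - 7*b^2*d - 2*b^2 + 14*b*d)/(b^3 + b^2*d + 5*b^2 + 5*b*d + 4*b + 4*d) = b*(b^2 - 7*b*d - 2*b + 14*d)/(b^3 + b^2*d + 5*b^2 + 5*b*d + 4*b + 4*d)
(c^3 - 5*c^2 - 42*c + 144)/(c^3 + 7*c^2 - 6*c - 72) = (c - 8)/(c + 4)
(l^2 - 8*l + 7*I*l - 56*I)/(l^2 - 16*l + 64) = (l + 7*I)/(l - 8)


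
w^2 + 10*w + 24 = (w + 4)*(w + 6)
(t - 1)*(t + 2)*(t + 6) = t^3 + 7*t^2 + 4*t - 12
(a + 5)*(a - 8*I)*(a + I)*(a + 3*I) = a^4 + 5*a^3 - 4*I*a^3 + 29*a^2 - 20*I*a^2 + 145*a + 24*I*a + 120*I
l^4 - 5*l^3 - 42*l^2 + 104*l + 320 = (l - 8)*(l - 4)*(l + 2)*(l + 5)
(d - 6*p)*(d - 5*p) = d^2 - 11*d*p + 30*p^2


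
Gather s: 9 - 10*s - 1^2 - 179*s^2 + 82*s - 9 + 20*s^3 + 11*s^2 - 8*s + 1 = 20*s^3 - 168*s^2 + 64*s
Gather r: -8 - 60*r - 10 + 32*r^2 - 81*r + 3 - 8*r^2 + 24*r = 24*r^2 - 117*r - 15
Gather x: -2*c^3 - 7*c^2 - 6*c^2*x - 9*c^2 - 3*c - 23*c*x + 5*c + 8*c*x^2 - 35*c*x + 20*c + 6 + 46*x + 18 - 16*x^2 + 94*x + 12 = -2*c^3 - 16*c^2 + 22*c + x^2*(8*c - 16) + x*(-6*c^2 - 58*c + 140) + 36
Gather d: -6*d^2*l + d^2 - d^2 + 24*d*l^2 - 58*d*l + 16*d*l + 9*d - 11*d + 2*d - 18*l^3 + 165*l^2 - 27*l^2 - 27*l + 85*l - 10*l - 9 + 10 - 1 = -6*d^2*l + d*(24*l^2 - 42*l) - 18*l^3 + 138*l^2 + 48*l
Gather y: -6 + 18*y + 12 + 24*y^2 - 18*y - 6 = 24*y^2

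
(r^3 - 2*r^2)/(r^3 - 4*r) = r/(r + 2)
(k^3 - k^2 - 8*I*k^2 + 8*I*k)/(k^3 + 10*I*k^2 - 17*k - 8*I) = k*(k^2 - k - 8*I*k + 8*I)/(k^3 + 10*I*k^2 - 17*k - 8*I)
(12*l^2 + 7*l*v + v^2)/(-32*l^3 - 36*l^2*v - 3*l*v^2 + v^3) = (3*l + v)/(-8*l^2 - 7*l*v + v^2)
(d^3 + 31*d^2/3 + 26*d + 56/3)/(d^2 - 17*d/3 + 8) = (3*d^3 + 31*d^2 + 78*d + 56)/(3*d^2 - 17*d + 24)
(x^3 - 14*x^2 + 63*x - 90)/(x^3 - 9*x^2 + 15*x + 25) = (x^2 - 9*x + 18)/(x^2 - 4*x - 5)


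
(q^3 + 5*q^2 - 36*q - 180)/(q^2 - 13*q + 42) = (q^2 + 11*q + 30)/(q - 7)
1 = 1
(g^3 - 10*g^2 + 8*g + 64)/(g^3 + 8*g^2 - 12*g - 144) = (g^2 - 6*g - 16)/(g^2 + 12*g + 36)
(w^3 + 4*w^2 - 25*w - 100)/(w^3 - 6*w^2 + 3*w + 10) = (w^2 + 9*w + 20)/(w^2 - w - 2)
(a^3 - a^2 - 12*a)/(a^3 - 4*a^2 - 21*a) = (a - 4)/(a - 7)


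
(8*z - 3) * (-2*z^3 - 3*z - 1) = -16*z^4 + 6*z^3 - 24*z^2 + z + 3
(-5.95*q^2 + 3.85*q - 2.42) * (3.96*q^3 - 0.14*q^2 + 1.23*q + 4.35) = -23.562*q^5 + 16.079*q^4 - 17.4407*q^3 - 20.8082*q^2 + 13.7709*q - 10.527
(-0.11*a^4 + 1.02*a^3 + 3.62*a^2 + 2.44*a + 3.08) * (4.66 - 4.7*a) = 0.517*a^5 - 5.3066*a^4 - 12.2608*a^3 + 5.4012*a^2 - 3.1056*a + 14.3528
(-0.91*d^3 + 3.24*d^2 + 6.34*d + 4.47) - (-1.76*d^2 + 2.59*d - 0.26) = -0.91*d^3 + 5.0*d^2 + 3.75*d + 4.73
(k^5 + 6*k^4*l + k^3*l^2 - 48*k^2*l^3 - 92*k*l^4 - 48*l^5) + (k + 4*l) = k^5 + 6*k^4*l + k^3*l^2 - 48*k^2*l^3 - 92*k*l^4 + k - 48*l^5 + 4*l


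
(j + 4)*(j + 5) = j^2 + 9*j + 20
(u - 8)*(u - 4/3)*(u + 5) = u^3 - 13*u^2/3 - 36*u + 160/3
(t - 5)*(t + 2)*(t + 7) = t^3 + 4*t^2 - 31*t - 70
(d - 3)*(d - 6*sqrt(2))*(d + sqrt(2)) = d^3 - 5*sqrt(2)*d^2 - 3*d^2 - 12*d + 15*sqrt(2)*d + 36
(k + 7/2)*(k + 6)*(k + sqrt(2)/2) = k^3 + sqrt(2)*k^2/2 + 19*k^2/2 + 19*sqrt(2)*k/4 + 21*k + 21*sqrt(2)/2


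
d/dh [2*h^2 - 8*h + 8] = 4*h - 8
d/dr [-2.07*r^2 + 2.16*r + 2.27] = 2.16 - 4.14*r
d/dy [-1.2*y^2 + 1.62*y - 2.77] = 1.62 - 2.4*y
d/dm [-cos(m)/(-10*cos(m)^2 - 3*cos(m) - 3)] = (10*cos(m)^2 - 3)*sin(m)/(-10*sin(m)^2 + 3*cos(m) + 13)^2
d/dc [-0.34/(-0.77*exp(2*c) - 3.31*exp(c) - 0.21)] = (-0.5236*exp(c) - 1.1254)*exp(c)/(0.77*exp(2*c) + 3.31*exp(c) + 0.21)^2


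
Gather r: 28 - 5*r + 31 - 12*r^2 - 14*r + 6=-12*r^2 - 19*r + 65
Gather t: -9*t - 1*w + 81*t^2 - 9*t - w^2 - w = 81*t^2 - 18*t - w^2 - 2*w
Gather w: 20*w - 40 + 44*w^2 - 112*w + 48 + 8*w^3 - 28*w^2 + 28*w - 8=8*w^3 + 16*w^2 - 64*w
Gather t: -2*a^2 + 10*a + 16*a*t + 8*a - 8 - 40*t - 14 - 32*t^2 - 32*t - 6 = -2*a^2 + 18*a - 32*t^2 + t*(16*a - 72) - 28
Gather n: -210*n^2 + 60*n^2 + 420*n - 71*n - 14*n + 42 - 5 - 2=-150*n^2 + 335*n + 35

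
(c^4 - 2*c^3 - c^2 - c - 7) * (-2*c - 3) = -2*c^5 + c^4 + 8*c^3 + 5*c^2 + 17*c + 21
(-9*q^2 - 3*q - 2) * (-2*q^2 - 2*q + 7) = 18*q^4 + 24*q^3 - 53*q^2 - 17*q - 14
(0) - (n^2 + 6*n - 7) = -n^2 - 6*n + 7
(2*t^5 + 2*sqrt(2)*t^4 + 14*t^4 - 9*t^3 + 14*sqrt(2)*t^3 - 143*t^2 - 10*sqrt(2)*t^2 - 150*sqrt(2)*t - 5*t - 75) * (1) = 2*t^5 + 2*sqrt(2)*t^4 + 14*t^4 - 9*t^3 + 14*sqrt(2)*t^3 - 143*t^2 - 10*sqrt(2)*t^2 - 150*sqrt(2)*t - 5*t - 75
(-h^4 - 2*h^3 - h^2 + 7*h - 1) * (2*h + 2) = -2*h^5 - 6*h^4 - 6*h^3 + 12*h^2 + 12*h - 2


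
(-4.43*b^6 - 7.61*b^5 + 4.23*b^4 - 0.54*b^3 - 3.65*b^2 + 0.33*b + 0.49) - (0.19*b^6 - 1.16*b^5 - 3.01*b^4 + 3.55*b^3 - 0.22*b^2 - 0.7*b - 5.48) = -4.62*b^6 - 6.45*b^5 + 7.24*b^4 - 4.09*b^3 - 3.43*b^2 + 1.03*b + 5.97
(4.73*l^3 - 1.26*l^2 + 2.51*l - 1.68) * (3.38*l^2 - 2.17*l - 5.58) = 15.9874*l^5 - 14.5229*l^4 - 15.1754*l^3 - 4.0943*l^2 - 10.3602*l + 9.3744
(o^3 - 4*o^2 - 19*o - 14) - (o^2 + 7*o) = o^3 - 5*o^2 - 26*o - 14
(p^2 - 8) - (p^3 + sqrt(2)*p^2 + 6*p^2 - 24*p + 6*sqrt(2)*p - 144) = -p^3 - 5*p^2 - sqrt(2)*p^2 - 6*sqrt(2)*p + 24*p + 136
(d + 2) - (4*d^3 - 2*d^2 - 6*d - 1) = -4*d^3 + 2*d^2 + 7*d + 3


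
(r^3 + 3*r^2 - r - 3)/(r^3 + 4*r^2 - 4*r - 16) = (r^3 + 3*r^2 - r - 3)/(r^3 + 4*r^2 - 4*r - 16)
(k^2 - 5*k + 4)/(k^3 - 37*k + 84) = (k - 1)/(k^2 + 4*k - 21)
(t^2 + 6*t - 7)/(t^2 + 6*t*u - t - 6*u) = (t + 7)/(t + 6*u)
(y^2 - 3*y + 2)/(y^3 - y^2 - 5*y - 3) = (-y^2 + 3*y - 2)/(-y^3 + y^2 + 5*y + 3)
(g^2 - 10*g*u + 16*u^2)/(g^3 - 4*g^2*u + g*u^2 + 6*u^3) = (-g + 8*u)/(-g^2 + 2*g*u + 3*u^2)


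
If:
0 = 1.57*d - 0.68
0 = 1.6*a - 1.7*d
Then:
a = 0.46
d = 0.43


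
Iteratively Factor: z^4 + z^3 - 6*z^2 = (z + 3)*(z^3 - 2*z^2) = z*(z + 3)*(z^2 - 2*z) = z^2*(z + 3)*(z - 2)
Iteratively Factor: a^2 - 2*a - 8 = (a + 2)*(a - 4)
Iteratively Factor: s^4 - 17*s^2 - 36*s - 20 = (s + 1)*(s^3 - s^2 - 16*s - 20) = (s + 1)*(s + 2)*(s^2 - 3*s - 10) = (s - 5)*(s + 1)*(s + 2)*(s + 2)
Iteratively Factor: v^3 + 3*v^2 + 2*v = (v + 2)*(v^2 + v) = (v + 1)*(v + 2)*(v)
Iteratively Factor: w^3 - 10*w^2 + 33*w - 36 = (w - 4)*(w^2 - 6*w + 9) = (w - 4)*(w - 3)*(w - 3)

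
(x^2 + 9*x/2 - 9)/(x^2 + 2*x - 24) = (x - 3/2)/(x - 4)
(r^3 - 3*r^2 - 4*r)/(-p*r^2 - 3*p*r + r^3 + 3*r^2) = (-r^2 + 3*r + 4)/(p*r + 3*p - r^2 - 3*r)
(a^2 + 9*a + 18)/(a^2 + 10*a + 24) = (a + 3)/(a + 4)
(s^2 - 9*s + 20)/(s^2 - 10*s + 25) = (s - 4)/(s - 5)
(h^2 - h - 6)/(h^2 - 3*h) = (h + 2)/h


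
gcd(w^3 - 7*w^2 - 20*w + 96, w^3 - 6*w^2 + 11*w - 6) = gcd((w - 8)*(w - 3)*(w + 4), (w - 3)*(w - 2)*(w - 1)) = w - 3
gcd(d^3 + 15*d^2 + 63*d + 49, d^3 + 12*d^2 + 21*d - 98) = d^2 + 14*d + 49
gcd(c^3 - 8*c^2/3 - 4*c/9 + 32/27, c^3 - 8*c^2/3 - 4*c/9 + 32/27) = c^3 - 8*c^2/3 - 4*c/9 + 32/27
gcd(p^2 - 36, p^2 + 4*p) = 1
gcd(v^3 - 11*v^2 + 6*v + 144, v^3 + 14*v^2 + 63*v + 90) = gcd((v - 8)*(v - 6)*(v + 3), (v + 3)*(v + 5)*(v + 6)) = v + 3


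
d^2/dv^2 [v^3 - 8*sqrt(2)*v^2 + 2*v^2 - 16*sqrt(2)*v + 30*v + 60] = 6*v - 16*sqrt(2) + 4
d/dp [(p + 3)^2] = 2*p + 6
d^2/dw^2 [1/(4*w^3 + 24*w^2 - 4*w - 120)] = (-3*(w + 2)*(w^3 + 6*w^2 - w - 30) + (3*w^2 + 12*w - 1)^2)/(2*(w^3 + 6*w^2 - w - 30)^3)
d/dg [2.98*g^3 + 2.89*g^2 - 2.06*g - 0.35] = 8.94*g^2 + 5.78*g - 2.06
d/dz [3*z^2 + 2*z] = 6*z + 2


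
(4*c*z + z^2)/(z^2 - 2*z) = (4*c + z)/(z - 2)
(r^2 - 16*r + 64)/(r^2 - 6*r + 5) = (r^2 - 16*r + 64)/(r^2 - 6*r + 5)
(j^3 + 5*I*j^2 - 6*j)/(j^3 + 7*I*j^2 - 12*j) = (j + 2*I)/(j + 4*I)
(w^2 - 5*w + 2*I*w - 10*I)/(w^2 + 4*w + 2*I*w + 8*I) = (w - 5)/(w + 4)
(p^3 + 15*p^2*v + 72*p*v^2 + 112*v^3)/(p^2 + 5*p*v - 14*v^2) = (p^2 + 8*p*v + 16*v^2)/(p - 2*v)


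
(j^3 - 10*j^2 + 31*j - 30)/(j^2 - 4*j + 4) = (j^2 - 8*j + 15)/(j - 2)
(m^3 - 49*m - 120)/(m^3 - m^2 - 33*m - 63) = (m^2 - 3*m - 40)/(m^2 - 4*m - 21)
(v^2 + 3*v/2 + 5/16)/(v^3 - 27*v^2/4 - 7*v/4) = (v + 5/4)/(v*(v - 7))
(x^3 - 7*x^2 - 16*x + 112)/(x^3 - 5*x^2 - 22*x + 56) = (x - 4)/(x - 2)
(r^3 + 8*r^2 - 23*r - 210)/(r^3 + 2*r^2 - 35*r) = (r + 6)/r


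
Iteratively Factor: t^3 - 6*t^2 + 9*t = (t - 3)*(t^2 - 3*t) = t*(t - 3)*(t - 3)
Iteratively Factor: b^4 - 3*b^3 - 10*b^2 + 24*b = (b - 2)*(b^3 - b^2 - 12*b) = (b - 4)*(b - 2)*(b^2 + 3*b) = b*(b - 4)*(b - 2)*(b + 3)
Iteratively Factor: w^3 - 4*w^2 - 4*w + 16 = (w - 2)*(w^2 - 2*w - 8) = (w - 2)*(w + 2)*(w - 4)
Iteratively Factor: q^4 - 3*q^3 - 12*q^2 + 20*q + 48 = (q - 3)*(q^3 - 12*q - 16) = (q - 4)*(q - 3)*(q^2 + 4*q + 4) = (q - 4)*(q - 3)*(q + 2)*(q + 2)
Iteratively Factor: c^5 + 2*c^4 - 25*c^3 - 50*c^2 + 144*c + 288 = (c + 4)*(c^4 - 2*c^3 - 17*c^2 + 18*c + 72) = (c - 3)*(c + 4)*(c^3 + c^2 - 14*c - 24) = (c - 3)*(c + 2)*(c + 4)*(c^2 - c - 12) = (c - 4)*(c - 3)*(c + 2)*(c + 4)*(c + 3)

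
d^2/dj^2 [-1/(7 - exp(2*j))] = 4*(exp(2*j) + 7)*exp(2*j)/(exp(2*j) - 7)^3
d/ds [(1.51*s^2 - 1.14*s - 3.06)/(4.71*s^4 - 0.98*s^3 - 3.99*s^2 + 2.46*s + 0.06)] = (-14.2242*s^5 + 17.588*s^4 + 55.416*s^3 - 9.8304*s^2 - 24.2376*s + 7.4592)/(22.1841*s^8 - 9.2316*s^7 - 36.6254*s^6 + 30.9936*s^5 + 11.6637*s^4 - 19.7484*s^3 + 5.5728*s^2 + 0.2952*s + 0.0036)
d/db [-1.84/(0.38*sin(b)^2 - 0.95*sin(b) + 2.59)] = (1.3984*sin(b) - 1.748)*cos(b)/(0.38*sin(b)^2 - 0.95*sin(b) + 2.59)^2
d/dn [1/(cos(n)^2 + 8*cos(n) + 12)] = 2*(cos(n) + 4)*sin(n)/(cos(n)^2 + 8*cos(n) + 12)^2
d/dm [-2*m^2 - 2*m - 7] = -4*m - 2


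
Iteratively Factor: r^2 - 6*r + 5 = (r - 5)*(r - 1)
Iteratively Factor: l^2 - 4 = (l - 2)*(l + 2)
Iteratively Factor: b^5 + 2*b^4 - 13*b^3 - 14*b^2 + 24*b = (b - 1)*(b^4 + 3*b^3 - 10*b^2 - 24*b) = (b - 3)*(b - 1)*(b^3 + 6*b^2 + 8*b) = (b - 3)*(b - 1)*(b + 4)*(b^2 + 2*b) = (b - 3)*(b - 1)*(b + 2)*(b + 4)*(b)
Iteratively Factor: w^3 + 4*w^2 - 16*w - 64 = (w + 4)*(w^2 - 16) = (w - 4)*(w + 4)*(w + 4)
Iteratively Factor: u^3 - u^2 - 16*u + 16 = (u + 4)*(u^2 - 5*u + 4) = (u - 1)*(u + 4)*(u - 4)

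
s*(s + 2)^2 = s^3 + 4*s^2 + 4*s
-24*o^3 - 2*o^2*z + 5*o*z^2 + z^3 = (-2*o + z)*(3*o + z)*(4*o + z)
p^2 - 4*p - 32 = (p - 8)*(p + 4)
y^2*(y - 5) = y^3 - 5*y^2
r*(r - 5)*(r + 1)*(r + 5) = r^4 + r^3 - 25*r^2 - 25*r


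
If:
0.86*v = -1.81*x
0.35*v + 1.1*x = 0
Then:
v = 0.00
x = 0.00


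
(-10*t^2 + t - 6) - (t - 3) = -10*t^2 - 3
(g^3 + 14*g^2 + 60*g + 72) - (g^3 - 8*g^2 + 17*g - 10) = 22*g^2 + 43*g + 82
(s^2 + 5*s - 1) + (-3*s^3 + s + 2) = -3*s^3 + s^2 + 6*s + 1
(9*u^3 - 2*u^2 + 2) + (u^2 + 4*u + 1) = 9*u^3 - u^2 + 4*u + 3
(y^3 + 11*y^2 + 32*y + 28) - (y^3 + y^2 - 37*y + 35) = 10*y^2 + 69*y - 7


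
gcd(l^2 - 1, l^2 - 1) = l^2 - 1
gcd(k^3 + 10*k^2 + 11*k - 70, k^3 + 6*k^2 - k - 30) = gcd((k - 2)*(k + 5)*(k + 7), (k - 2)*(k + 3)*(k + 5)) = k^2 + 3*k - 10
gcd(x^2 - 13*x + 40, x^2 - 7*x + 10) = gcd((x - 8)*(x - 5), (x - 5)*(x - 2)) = x - 5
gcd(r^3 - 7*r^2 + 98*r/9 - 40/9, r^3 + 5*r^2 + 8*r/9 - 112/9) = r - 4/3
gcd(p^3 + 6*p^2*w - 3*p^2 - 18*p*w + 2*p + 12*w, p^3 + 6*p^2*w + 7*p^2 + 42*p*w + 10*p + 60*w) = p + 6*w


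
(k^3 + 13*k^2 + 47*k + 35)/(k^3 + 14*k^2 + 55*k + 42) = (k + 5)/(k + 6)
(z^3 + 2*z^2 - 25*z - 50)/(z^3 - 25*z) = (z + 2)/z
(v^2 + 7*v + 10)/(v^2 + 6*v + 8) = (v + 5)/(v + 4)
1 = 1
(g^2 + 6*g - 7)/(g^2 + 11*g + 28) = (g - 1)/(g + 4)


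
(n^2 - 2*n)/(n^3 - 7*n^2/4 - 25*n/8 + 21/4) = 8*n/(8*n^2 + 2*n - 21)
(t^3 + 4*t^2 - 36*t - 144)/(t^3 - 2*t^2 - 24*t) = (t + 6)/t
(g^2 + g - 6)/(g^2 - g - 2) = (g + 3)/(g + 1)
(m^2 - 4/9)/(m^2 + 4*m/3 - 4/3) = (m + 2/3)/(m + 2)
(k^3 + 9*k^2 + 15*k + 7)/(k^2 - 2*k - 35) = (k^3 + 9*k^2 + 15*k + 7)/(k^2 - 2*k - 35)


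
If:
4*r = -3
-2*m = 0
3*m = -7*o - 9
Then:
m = 0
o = -9/7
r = -3/4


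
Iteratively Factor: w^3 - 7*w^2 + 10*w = (w - 5)*(w^2 - 2*w) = (w - 5)*(w - 2)*(w)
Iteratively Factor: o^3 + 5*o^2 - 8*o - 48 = (o + 4)*(o^2 + o - 12) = (o + 4)^2*(o - 3)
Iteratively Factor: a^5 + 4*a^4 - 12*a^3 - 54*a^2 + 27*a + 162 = (a + 3)*(a^4 + a^3 - 15*a^2 - 9*a + 54) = (a - 3)*(a + 3)*(a^3 + 4*a^2 - 3*a - 18) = (a - 3)*(a + 3)^2*(a^2 + a - 6) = (a - 3)*(a - 2)*(a + 3)^2*(a + 3)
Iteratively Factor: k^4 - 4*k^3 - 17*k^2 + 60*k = (k)*(k^3 - 4*k^2 - 17*k + 60) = k*(k - 3)*(k^2 - k - 20) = k*(k - 3)*(k + 4)*(k - 5)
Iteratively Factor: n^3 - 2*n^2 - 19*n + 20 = (n - 5)*(n^2 + 3*n - 4) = (n - 5)*(n - 1)*(n + 4)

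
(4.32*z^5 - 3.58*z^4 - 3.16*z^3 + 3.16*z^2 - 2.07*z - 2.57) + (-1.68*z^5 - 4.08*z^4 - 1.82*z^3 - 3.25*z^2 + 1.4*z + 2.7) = 2.64*z^5 - 7.66*z^4 - 4.98*z^3 - 0.0899999999999999*z^2 - 0.67*z + 0.13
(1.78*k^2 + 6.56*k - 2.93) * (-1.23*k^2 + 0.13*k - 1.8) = -2.1894*k^4 - 7.8374*k^3 + 1.2527*k^2 - 12.1889*k + 5.274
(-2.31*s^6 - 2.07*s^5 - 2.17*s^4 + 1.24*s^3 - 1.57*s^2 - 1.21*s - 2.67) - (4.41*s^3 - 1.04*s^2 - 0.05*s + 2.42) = -2.31*s^6 - 2.07*s^5 - 2.17*s^4 - 3.17*s^3 - 0.53*s^2 - 1.16*s - 5.09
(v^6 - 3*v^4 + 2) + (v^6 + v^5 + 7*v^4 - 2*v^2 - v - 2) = 2*v^6 + v^5 + 4*v^4 - 2*v^2 - v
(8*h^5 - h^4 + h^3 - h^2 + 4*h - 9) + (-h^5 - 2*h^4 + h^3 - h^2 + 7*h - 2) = 7*h^5 - 3*h^4 + 2*h^3 - 2*h^2 + 11*h - 11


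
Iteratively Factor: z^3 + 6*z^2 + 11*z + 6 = (z + 2)*(z^2 + 4*z + 3) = (z + 1)*(z + 2)*(z + 3)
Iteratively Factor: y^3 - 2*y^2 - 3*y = (y)*(y^2 - 2*y - 3) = y*(y + 1)*(y - 3)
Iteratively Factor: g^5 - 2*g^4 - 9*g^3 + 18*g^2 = (g - 3)*(g^4 + g^3 - 6*g^2) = (g - 3)*(g + 3)*(g^3 - 2*g^2) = g*(g - 3)*(g + 3)*(g^2 - 2*g) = g*(g - 3)*(g - 2)*(g + 3)*(g)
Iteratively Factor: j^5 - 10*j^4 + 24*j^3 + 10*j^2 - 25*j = (j + 1)*(j^4 - 11*j^3 + 35*j^2 - 25*j) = j*(j + 1)*(j^3 - 11*j^2 + 35*j - 25) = j*(j - 1)*(j + 1)*(j^2 - 10*j + 25) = j*(j - 5)*(j - 1)*(j + 1)*(j - 5)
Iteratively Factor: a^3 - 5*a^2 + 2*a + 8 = (a + 1)*(a^2 - 6*a + 8) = (a - 4)*(a + 1)*(a - 2)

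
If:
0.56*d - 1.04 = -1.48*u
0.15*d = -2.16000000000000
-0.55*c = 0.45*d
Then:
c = 11.78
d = -14.40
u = 6.15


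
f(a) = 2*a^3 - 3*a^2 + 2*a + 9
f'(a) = 6*a^2 - 6*a + 2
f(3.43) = 61.27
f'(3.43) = 52.01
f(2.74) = 33.10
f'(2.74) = 30.61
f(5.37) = 242.94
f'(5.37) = 142.80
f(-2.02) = -23.77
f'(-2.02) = 38.60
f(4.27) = 118.55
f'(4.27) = 85.78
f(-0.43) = 7.43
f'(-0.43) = 5.69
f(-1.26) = -2.28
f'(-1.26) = 19.09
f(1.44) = 11.63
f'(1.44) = 5.80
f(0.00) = 9.00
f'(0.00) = 2.00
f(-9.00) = -1710.00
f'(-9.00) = 542.00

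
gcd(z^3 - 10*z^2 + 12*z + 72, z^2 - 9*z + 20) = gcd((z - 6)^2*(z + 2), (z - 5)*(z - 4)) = 1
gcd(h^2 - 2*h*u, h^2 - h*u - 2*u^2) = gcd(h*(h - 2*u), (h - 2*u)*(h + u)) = -h + 2*u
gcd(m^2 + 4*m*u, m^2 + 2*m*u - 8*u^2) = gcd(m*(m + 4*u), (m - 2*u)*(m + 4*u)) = m + 4*u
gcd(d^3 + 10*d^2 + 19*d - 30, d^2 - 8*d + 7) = d - 1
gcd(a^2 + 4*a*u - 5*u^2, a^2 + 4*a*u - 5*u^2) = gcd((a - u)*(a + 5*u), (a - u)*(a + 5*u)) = -a^2 - 4*a*u + 5*u^2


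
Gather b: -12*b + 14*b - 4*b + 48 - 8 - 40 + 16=16 - 2*b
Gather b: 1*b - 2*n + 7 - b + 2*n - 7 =0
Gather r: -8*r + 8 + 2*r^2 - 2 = 2*r^2 - 8*r + 6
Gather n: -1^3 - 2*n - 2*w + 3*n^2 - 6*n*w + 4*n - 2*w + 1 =3*n^2 + n*(2 - 6*w) - 4*w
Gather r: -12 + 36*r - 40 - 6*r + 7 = 30*r - 45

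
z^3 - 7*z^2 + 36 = (z - 6)*(z - 3)*(z + 2)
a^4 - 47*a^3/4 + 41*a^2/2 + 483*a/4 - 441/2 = (a - 7)*(a - 6)*(a - 7/4)*(a + 3)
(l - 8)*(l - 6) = l^2 - 14*l + 48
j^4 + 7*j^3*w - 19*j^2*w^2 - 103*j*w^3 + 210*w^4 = (j - 3*w)*(j - 2*w)*(j + 5*w)*(j + 7*w)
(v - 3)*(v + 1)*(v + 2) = v^3 - 7*v - 6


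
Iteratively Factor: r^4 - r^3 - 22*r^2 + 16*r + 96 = (r - 3)*(r^3 + 2*r^2 - 16*r - 32) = (r - 4)*(r - 3)*(r^2 + 6*r + 8) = (r - 4)*(r - 3)*(r + 2)*(r + 4)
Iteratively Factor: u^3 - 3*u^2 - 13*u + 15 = (u - 5)*(u^2 + 2*u - 3) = (u - 5)*(u + 3)*(u - 1)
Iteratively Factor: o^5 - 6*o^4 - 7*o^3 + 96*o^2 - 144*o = (o)*(o^4 - 6*o^3 - 7*o^2 + 96*o - 144) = o*(o - 4)*(o^3 - 2*o^2 - 15*o + 36) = o*(o - 4)*(o - 3)*(o^2 + o - 12) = o*(o - 4)*(o - 3)*(o + 4)*(o - 3)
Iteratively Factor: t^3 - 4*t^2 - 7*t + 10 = (t - 1)*(t^2 - 3*t - 10) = (t - 5)*(t - 1)*(t + 2)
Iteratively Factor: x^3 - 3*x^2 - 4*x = (x)*(x^2 - 3*x - 4) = x*(x - 4)*(x + 1)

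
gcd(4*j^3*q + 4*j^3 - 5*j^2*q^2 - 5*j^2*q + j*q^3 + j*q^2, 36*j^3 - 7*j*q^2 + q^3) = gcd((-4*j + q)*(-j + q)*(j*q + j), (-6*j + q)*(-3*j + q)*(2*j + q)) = 1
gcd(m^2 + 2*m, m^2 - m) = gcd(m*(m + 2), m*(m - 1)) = m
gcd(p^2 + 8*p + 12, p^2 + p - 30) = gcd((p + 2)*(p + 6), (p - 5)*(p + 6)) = p + 6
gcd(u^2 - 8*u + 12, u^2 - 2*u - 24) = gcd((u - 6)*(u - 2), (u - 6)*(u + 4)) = u - 6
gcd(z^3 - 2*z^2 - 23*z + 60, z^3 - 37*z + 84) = z^2 - 7*z + 12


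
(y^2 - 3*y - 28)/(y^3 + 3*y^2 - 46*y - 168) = 1/(y + 6)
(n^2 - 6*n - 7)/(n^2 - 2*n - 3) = (n - 7)/(n - 3)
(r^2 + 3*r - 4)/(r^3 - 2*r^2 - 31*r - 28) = (r - 1)/(r^2 - 6*r - 7)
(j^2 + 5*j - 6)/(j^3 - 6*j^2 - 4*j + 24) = (j^2 + 5*j - 6)/(j^3 - 6*j^2 - 4*j + 24)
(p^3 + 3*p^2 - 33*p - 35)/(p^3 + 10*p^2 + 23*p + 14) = (p - 5)/(p + 2)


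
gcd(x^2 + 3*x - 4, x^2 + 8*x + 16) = x + 4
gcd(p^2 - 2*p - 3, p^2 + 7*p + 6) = p + 1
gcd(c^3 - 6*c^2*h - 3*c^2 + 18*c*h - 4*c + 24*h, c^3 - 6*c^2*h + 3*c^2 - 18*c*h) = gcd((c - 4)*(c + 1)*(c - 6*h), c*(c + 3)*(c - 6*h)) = c - 6*h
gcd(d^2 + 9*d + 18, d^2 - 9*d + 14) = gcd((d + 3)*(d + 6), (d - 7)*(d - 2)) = 1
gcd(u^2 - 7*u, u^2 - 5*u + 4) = 1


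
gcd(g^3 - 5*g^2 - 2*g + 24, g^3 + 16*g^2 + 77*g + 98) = g + 2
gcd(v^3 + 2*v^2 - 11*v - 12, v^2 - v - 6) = v - 3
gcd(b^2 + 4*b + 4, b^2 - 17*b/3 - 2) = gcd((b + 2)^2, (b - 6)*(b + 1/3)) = 1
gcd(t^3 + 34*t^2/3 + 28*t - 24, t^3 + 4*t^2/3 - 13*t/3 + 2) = t - 2/3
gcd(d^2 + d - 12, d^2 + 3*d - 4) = d + 4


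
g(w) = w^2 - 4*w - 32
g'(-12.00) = -28.00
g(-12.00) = 160.00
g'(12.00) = 20.00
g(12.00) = 64.00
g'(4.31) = 4.62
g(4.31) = -30.66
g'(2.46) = 0.92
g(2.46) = -35.79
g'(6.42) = 8.84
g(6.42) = -16.46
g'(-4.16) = -12.32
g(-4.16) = 1.95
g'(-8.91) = -21.82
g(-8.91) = 83.03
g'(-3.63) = -11.26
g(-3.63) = -4.30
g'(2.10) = 0.20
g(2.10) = -35.99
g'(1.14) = -1.72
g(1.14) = -35.26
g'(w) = 2*w - 4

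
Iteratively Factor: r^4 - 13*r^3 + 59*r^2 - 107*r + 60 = (r - 5)*(r^3 - 8*r^2 + 19*r - 12) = (r - 5)*(r - 3)*(r^2 - 5*r + 4) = (r - 5)*(r - 3)*(r - 1)*(r - 4)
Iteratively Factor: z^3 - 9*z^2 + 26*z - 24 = (z - 2)*(z^2 - 7*z + 12) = (z - 3)*(z - 2)*(z - 4)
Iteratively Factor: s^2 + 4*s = (s)*(s + 4)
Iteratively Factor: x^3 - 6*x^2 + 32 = (x + 2)*(x^2 - 8*x + 16) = (x - 4)*(x + 2)*(x - 4)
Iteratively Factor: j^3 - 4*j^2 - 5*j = (j)*(j^2 - 4*j - 5) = j*(j + 1)*(j - 5)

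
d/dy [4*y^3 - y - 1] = 12*y^2 - 1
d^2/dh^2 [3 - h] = 0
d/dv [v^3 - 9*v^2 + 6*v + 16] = 3*v^2 - 18*v + 6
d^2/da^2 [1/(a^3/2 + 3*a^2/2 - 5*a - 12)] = 4*(-3*(a + 1)*(a^3 + 3*a^2 - 10*a - 24) + (3*a^2 + 6*a - 10)^2)/(a^3 + 3*a^2 - 10*a - 24)^3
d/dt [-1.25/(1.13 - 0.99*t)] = -1.2375/(0.99*t - 1.13)^2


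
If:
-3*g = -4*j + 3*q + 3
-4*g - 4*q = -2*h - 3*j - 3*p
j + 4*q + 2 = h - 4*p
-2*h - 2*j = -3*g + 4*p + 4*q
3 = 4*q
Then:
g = -38/3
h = -445/48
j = -131/16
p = -73/48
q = 3/4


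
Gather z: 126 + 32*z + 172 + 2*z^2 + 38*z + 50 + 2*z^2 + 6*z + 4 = 4*z^2 + 76*z + 352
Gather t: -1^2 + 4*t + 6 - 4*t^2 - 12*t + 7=-4*t^2 - 8*t + 12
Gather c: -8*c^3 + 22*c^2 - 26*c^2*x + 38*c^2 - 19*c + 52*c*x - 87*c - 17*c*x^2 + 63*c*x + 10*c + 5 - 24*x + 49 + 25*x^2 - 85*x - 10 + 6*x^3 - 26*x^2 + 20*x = -8*c^3 + c^2*(60 - 26*x) + c*(-17*x^2 + 115*x - 96) + 6*x^3 - x^2 - 89*x + 44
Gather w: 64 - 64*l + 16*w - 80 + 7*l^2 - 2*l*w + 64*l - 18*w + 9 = 7*l^2 + w*(-2*l - 2) - 7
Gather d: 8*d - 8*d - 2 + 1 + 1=0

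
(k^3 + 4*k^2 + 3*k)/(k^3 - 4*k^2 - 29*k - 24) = k/(k - 8)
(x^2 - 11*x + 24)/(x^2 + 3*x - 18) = (x - 8)/(x + 6)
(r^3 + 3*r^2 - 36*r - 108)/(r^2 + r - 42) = (r^2 + 9*r + 18)/(r + 7)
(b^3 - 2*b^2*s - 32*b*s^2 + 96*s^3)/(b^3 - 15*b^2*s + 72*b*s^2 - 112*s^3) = (-b - 6*s)/(-b + 7*s)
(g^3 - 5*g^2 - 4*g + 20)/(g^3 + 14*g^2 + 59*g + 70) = (g^2 - 7*g + 10)/(g^2 + 12*g + 35)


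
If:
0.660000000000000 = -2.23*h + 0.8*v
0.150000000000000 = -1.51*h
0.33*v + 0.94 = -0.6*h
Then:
No Solution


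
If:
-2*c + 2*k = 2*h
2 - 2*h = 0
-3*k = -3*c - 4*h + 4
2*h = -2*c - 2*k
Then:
No Solution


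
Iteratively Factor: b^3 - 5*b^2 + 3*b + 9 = (b - 3)*(b^2 - 2*b - 3) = (b - 3)^2*(b + 1)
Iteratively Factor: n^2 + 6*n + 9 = (n + 3)*(n + 3)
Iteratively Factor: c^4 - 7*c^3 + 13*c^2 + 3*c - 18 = (c - 3)*(c^3 - 4*c^2 + c + 6) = (c - 3)*(c - 2)*(c^2 - 2*c - 3) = (c - 3)*(c - 2)*(c + 1)*(c - 3)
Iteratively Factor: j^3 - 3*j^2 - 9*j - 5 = (j + 1)*(j^2 - 4*j - 5) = (j + 1)^2*(j - 5)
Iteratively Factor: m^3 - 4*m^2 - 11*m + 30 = (m + 3)*(m^2 - 7*m + 10) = (m - 5)*(m + 3)*(m - 2)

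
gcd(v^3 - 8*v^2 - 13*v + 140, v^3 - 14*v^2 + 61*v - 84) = v - 7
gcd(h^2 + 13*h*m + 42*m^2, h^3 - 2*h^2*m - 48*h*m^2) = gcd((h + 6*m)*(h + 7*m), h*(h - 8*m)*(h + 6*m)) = h + 6*m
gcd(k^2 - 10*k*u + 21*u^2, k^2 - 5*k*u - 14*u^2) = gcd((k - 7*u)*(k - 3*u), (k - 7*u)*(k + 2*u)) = -k + 7*u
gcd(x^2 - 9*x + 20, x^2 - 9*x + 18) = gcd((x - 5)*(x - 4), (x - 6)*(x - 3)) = 1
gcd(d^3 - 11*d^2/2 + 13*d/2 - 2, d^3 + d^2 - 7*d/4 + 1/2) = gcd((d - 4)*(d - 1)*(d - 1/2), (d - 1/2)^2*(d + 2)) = d - 1/2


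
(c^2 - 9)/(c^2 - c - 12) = (c - 3)/(c - 4)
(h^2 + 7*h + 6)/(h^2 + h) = (h + 6)/h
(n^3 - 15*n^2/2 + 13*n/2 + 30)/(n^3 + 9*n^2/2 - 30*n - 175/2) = (2*n^2 - 5*n - 12)/(2*n^2 + 19*n + 35)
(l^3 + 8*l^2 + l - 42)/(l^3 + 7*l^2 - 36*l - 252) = (l^2 + l - 6)/(l^2 - 36)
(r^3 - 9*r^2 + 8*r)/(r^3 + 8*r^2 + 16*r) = (r^2 - 9*r + 8)/(r^2 + 8*r + 16)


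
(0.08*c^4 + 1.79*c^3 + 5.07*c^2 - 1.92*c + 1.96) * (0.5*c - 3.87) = 0.04*c^5 + 0.5854*c^4 - 4.3923*c^3 - 20.5809*c^2 + 8.4104*c - 7.5852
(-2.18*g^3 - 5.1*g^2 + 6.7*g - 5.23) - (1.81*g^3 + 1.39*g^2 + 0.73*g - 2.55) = -3.99*g^3 - 6.49*g^2 + 5.97*g - 2.68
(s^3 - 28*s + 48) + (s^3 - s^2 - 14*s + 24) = 2*s^3 - s^2 - 42*s + 72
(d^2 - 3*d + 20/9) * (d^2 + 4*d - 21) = d^4 + d^3 - 277*d^2/9 + 647*d/9 - 140/3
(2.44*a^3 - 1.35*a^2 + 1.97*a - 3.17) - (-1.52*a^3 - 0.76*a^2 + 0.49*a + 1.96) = 3.96*a^3 - 0.59*a^2 + 1.48*a - 5.13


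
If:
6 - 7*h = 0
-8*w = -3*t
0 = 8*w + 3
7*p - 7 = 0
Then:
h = 6/7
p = 1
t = -1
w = -3/8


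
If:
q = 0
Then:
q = 0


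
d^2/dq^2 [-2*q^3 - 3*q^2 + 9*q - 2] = -12*q - 6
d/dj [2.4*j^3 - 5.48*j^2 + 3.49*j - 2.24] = 7.2*j^2 - 10.96*j + 3.49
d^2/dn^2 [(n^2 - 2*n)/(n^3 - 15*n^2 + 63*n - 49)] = 2*(n^4 + 8*n^3 - 36*n^2 + 68*n - 77)/(n^7 - 31*n^6 + 381*n^5 - 2339*n^4 + 7427*n^3 - 11613*n^2 + 8575*n - 2401)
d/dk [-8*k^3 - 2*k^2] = 4*k*(-6*k - 1)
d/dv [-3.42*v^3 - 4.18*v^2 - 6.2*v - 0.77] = -10.26*v^2 - 8.36*v - 6.2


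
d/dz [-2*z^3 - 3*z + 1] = -6*z^2 - 3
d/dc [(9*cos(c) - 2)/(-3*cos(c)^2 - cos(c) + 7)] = (27*sin(c)^2 + 12*cos(c) - 88)*sin(c)/(3*cos(c)^2 + cos(c) - 7)^2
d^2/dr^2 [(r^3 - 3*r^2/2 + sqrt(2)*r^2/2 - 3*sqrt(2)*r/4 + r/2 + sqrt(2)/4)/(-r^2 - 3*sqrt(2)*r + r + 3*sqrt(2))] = 5*(-12 - sqrt(2))/(2*(r^3 + 9*sqrt(2)*r^2 + 54*r + 54*sqrt(2)))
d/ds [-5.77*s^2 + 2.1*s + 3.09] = 2.1 - 11.54*s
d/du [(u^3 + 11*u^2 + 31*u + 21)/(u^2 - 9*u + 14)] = (u^4 - 18*u^3 - 88*u^2 + 266*u + 623)/(u^4 - 18*u^3 + 109*u^2 - 252*u + 196)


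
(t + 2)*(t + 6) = t^2 + 8*t + 12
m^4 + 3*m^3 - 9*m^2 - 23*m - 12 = (m - 3)*(m + 1)^2*(m + 4)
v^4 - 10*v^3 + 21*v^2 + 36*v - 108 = (v - 6)*(v - 3)^2*(v + 2)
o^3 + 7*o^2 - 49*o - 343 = (o - 7)*(o + 7)^2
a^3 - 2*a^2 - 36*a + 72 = (a - 6)*(a - 2)*(a + 6)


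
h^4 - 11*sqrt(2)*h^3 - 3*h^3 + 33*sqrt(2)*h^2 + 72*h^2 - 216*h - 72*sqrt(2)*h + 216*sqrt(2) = (h - 3)*(h - 6*sqrt(2))*(h - 3*sqrt(2))*(h - 2*sqrt(2))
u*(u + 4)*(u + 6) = u^3 + 10*u^2 + 24*u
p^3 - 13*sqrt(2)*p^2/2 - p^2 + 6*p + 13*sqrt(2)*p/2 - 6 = (p - 1)*(p - 6*sqrt(2))*(p - sqrt(2)/2)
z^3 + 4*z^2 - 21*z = z*(z - 3)*(z + 7)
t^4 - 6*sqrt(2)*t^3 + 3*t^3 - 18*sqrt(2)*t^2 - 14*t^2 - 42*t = t*(t + 3)*(t - 7*sqrt(2))*(t + sqrt(2))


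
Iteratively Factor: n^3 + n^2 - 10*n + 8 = (n + 4)*(n^2 - 3*n + 2) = (n - 1)*(n + 4)*(n - 2)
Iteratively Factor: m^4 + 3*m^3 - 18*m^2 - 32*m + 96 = (m + 4)*(m^3 - m^2 - 14*m + 24) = (m + 4)^2*(m^2 - 5*m + 6) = (m - 3)*(m + 4)^2*(m - 2)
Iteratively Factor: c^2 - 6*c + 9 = (c - 3)*(c - 3)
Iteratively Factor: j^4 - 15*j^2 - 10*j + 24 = (j - 1)*(j^3 + j^2 - 14*j - 24) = (j - 1)*(j + 3)*(j^2 - 2*j - 8) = (j - 1)*(j + 2)*(j + 3)*(j - 4)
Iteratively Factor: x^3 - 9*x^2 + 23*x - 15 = (x - 1)*(x^2 - 8*x + 15) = (x - 3)*(x - 1)*(x - 5)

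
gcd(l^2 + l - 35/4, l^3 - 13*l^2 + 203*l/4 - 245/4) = l - 5/2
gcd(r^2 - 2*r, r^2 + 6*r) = r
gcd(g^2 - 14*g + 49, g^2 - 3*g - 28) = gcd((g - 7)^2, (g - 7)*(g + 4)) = g - 7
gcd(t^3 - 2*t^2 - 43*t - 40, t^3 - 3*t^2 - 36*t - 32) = t^2 - 7*t - 8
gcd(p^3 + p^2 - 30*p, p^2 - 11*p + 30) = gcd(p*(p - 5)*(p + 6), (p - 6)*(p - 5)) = p - 5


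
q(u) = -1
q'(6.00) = 0.00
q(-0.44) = -1.00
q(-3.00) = -1.00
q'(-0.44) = 0.00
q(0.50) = -1.00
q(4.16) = -1.00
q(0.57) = -1.00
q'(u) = 0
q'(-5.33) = 0.00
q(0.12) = -1.00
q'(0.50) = 0.00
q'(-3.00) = 0.00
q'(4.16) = 0.00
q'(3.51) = 0.00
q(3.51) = -1.00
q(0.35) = -1.00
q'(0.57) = 0.00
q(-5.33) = -1.00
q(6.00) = -1.00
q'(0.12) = 0.00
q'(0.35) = 0.00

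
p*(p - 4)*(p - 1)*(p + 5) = p^4 - 21*p^2 + 20*p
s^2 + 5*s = s*(s + 5)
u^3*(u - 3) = u^4 - 3*u^3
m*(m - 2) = m^2 - 2*m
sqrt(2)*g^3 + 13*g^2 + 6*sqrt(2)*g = g*(g + 6*sqrt(2))*(sqrt(2)*g + 1)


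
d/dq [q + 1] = 1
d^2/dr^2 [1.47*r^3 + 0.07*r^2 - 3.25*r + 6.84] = 8.82*r + 0.14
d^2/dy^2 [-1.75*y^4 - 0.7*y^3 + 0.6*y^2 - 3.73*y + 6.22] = -21.0*y^2 - 4.2*y + 1.2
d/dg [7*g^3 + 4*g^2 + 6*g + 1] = 21*g^2 + 8*g + 6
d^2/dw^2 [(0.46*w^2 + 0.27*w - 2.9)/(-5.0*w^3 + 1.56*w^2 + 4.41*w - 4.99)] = (-23.0*w^6 - 40.5*w^5 + 821.778*w^4 - 208.133912*w^3 - 281.972304*w^2 - 327.035688*w + 123.157222)/(125.0*w^9 - 117.0*w^8 - 294.246*w^7 + 576.841584*w^6 + 25.992972*w^5 - 714.763116*w^4 + 493.710603*w^3 + 174.605589*w^2 - 329.428323*w + 124.251499)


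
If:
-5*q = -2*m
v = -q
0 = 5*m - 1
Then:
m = 1/5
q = 2/25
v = -2/25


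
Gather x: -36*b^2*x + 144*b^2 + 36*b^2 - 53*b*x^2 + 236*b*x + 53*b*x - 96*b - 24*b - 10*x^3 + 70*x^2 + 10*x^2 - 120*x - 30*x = 180*b^2 - 120*b - 10*x^3 + x^2*(80 - 53*b) + x*(-36*b^2 + 289*b - 150)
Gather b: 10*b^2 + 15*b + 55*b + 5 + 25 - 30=10*b^2 + 70*b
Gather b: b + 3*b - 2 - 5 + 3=4*b - 4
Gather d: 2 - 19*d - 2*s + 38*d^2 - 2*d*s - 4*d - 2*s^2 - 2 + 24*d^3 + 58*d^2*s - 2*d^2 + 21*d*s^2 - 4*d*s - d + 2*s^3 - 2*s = 24*d^3 + d^2*(58*s + 36) + d*(21*s^2 - 6*s - 24) + 2*s^3 - 2*s^2 - 4*s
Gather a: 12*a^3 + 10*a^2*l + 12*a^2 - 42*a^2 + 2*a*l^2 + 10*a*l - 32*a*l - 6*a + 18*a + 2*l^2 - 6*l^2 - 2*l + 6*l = 12*a^3 + a^2*(10*l - 30) + a*(2*l^2 - 22*l + 12) - 4*l^2 + 4*l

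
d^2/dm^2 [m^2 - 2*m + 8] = 2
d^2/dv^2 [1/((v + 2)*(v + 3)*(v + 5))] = 2*(6*v^4 + 80*v^3 + 393*v^2 + 840*v + 661)/(v^9 + 30*v^8 + 393*v^7 + 2950*v^6 + 13983*v^5 + 43410*v^4 + 88291*v^3 + 113490*v^2 + 83700*v + 27000)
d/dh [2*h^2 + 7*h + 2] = 4*h + 7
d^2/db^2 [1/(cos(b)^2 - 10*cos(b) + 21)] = (-8*sin(b)^4 + 36*sin(b)^2 - 495*cos(b) + 15*cos(3*b) + 288)/(2*(cos(b) - 7)^3*(cos(b) - 3)^3)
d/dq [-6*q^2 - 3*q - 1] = -12*q - 3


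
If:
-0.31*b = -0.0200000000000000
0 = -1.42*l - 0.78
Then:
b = 0.06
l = -0.55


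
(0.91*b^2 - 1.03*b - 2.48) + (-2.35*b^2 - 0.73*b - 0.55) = -1.44*b^2 - 1.76*b - 3.03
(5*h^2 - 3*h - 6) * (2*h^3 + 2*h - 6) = 10*h^5 - 6*h^4 - 2*h^3 - 36*h^2 + 6*h + 36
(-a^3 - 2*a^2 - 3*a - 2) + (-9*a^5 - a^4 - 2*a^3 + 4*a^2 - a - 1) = -9*a^5 - a^4 - 3*a^3 + 2*a^2 - 4*a - 3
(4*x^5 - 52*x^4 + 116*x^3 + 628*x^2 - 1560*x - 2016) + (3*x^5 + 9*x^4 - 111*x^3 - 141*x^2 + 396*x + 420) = 7*x^5 - 43*x^4 + 5*x^3 + 487*x^2 - 1164*x - 1596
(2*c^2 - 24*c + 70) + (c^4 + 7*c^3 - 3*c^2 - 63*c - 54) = c^4 + 7*c^3 - c^2 - 87*c + 16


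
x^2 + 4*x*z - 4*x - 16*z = (x - 4)*(x + 4*z)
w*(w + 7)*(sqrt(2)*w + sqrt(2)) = sqrt(2)*w^3 + 8*sqrt(2)*w^2 + 7*sqrt(2)*w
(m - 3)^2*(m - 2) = m^3 - 8*m^2 + 21*m - 18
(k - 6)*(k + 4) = k^2 - 2*k - 24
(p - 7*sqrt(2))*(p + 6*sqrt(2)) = p^2 - sqrt(2)*p - 84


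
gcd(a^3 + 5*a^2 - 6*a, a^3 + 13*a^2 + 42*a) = a^2 + 6*a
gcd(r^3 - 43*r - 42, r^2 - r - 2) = r + 1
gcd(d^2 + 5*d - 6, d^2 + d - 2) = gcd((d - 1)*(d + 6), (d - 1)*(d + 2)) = d - 1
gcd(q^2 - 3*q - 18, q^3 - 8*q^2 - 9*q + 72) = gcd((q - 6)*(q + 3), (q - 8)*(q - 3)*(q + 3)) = q + 3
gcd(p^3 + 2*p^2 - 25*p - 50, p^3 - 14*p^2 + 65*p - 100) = p - 5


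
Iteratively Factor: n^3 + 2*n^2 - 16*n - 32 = (n + 2)*(n^2 - 16) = (n - 4)*(n + 2)*(n + 4)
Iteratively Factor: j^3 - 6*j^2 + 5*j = (j)*(j^2 - 6*j + 5) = j*(j - 1)*(j - 5)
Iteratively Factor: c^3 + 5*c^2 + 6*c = (c + 3)*(c^2 + 2*c) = c*(c + 3)*(c + 2)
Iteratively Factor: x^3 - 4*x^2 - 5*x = (x - 5)*(x^2 + x) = (x - 5)*(x + 1)*(x)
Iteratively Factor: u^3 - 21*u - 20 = (u - 5)*(u^2 + 5*u + 4) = (u - 5)*(u + 1)*(u + 4)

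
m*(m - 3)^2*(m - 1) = m^4 - 7*m^3 + 15*m^2 - 9*m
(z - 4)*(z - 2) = z^2 - 6*z + 8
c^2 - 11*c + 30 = (c - 6)*(c - 5)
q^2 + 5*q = q*(q + 5)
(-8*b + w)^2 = 64*b^2 - 16*b*w + w^2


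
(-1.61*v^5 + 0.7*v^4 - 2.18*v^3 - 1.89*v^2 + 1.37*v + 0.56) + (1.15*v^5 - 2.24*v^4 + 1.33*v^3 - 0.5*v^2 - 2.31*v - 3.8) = -0.46*v^5 - 1.54*v^4 - 0.85*v^3 - 2.39*v^2 - 0.94*v - 3.24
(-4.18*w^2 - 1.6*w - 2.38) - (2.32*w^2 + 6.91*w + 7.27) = -6.5*w^2 - 8.51*w - 9.65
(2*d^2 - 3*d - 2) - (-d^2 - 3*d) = 3*d^2 - 2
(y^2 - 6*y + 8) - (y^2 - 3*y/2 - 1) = 9 - 9*y/2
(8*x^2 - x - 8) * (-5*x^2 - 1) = -40*x^4 + 5*x^3 + 32*x^2 + x + 8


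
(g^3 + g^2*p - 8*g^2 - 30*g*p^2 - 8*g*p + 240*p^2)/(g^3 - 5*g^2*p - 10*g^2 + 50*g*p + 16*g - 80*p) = (g + 6*p)/(g - 2)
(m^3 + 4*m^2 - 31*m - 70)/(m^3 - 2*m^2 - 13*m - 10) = (m + 7)/(m + 1)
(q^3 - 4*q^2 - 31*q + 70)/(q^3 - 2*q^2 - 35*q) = (q - 2)/q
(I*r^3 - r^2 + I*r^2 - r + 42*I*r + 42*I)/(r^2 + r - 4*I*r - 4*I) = (I*r^2 - r + 42*I)/(r - 4*I)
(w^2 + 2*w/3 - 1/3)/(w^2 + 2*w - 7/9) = 3*(w + 1)/(3*w + 7)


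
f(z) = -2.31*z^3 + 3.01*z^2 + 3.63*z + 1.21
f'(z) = -6.93*z^2 + 6.02*z + 3.63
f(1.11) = 5.79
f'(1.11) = 1.77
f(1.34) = 5.92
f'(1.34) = -0.75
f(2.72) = -13.13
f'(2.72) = -31.27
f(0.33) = 2.65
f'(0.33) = 4.86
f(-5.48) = 451.86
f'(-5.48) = -237.47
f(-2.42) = 42.79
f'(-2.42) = -51.52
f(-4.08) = 193.39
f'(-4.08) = -136.29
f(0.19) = 1.99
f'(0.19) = 4.52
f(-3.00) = 79.78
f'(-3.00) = -76.80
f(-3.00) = 79.78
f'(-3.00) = -76.80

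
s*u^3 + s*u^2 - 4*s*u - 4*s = (u - 2)*(u + 2)*(s*u + s)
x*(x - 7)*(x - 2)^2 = x^4 - 11*x^3 + 32*x^2 - 28*x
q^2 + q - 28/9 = (q - 4/3)*(q + 7/3)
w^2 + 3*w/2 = w*(w + 3/2)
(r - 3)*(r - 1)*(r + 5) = r^3 + r^2 - 17*r + 15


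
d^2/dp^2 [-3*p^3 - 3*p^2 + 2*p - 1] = -18*p - 6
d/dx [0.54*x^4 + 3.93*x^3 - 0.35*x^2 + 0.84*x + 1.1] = 2.16*x^3 + 11.79*x^2 - 0.7*x + 0.84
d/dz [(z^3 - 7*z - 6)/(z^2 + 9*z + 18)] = (z^4 + 18*z^3 + 61*z^2 + 12*z - 72)/(z^4 + 18*z^3 + 117*z^2 + 324*z + 324)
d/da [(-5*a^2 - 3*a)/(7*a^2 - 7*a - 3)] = (56*a^2 + 30*a + 9)/(49*a^4 - 98*a^3 + 7*a^2 + 42*a + 9)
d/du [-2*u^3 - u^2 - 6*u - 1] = -6*u^2 - 2*u - 6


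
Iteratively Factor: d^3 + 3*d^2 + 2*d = (d + 1)*(d^2 + 2*d) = (d + 1)*(d + 2)*(d)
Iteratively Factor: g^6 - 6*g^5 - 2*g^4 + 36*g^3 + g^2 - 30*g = (g - 5)*(g^5 - g^4 - 7*g^3 + g^2 + 6*g) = (g - 5)*(g + 1)*(g^4 - 2*g^3 - 5*g^2 + 6*g) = (g - 5)*(g - 3)*(g + 1)*(g^3 + g^2 - 2*g) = g*(g - 5)*(g - 3)*(g + 1)*(g^2 + g - 2) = g*(g - 5)*(g - 3)*(g + 1)*(g + 2)*(g - 1)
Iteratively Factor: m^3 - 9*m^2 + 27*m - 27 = (m - 3)*(m^2 - 6*m + 9) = (m - 3)^2*(m - 3)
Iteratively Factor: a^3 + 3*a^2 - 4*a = (a)*(a^2 + 3*a - 4) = a*(a - 1)*(a + 4)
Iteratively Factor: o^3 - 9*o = (o + 3)*(o^2 - 3*o) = o*(o + 3)*(o - 3)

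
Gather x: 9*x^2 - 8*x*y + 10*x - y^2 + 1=9*x^2 + x*(10 - 8*y) - y^2 + 1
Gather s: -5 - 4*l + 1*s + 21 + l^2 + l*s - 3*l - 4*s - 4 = l^2 - 7*l + s*(l - 3) + 12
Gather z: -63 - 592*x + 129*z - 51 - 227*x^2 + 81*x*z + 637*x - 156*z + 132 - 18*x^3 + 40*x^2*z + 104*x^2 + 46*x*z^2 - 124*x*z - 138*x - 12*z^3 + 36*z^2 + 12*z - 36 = -18*x^3 - 123*x^2 - 93*x - 12*z^3 + z^2*(46*x + 36) + z*(40*x^2 - 43*x - 15) - 18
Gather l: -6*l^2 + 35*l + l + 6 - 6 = -6*l^2 + 36*l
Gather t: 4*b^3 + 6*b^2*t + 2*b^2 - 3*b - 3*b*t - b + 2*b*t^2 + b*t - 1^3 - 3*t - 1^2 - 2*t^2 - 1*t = 4*b^3 + 2*b^2 - 4*b + t^2*(2*b - 2) + t*(6*b^2 - 2*b - 4) - 2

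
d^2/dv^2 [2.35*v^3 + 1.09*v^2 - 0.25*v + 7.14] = 14.1*v + 2.18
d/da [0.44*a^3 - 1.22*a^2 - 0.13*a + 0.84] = 1.32*a^2 - 2.44*a - 0.13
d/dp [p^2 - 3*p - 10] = 2*p - 3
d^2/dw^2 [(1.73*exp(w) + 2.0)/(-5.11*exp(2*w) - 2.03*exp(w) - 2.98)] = (-45.173933*exp(4*w) - 190.950991*exp(3*w) + 95.824764*exp(2*w) + 124.046062*exp(w) - 3.264292)*exp(w)/(133.432831*exp(6*w) + 159.022689*exp(5*w) + 296.615571*exp(4*w) + 193.840031*exp(3*w) + 172.977378*exp(2*w) + 54.081636*exp(w) + 26.463592)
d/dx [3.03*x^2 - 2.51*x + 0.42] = 6.06*x - 2.51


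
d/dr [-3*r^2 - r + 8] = -6*r - 1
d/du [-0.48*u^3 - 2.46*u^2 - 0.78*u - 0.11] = -1.44*u^2 - 4.92*u - 0.78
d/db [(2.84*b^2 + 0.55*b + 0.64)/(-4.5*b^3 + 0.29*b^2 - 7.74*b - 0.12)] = (12.78*b^4 + 4.95*b^3 - 13.5011*b^2 - 1.0528*b + 4.8876)/(20.25*b^6 - 2.61*b^5 + 69.7441*b^4 - 3.4092*b^3 + 59.838*b^2 + 1.8576*b + 0.0144)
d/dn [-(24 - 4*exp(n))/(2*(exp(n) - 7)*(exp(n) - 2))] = 2*(-exp(2*n) + 12*exp(n) - 40)*exp(n)/(exp(4*n) - 18*exp(3*n) + 109*exp(2*n) - 252*exp(n) + 196)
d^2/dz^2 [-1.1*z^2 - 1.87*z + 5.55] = -2.20000000000000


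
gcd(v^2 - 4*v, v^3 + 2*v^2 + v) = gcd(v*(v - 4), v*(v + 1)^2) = v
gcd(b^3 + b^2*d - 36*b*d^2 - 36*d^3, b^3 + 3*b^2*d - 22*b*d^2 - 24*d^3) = b^2 + 7*b*d + 6*d^2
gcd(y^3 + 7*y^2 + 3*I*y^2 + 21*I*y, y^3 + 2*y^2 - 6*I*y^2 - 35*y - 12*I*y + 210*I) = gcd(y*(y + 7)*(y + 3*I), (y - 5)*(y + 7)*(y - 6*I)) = y + 7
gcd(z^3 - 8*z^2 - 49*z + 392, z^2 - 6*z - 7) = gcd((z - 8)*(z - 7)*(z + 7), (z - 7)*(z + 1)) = z - 7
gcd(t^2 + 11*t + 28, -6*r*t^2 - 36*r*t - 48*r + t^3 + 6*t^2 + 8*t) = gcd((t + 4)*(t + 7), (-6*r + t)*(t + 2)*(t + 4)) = t + 4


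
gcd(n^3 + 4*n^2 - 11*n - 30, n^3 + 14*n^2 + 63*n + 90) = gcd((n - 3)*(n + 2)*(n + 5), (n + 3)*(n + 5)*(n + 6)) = n + 5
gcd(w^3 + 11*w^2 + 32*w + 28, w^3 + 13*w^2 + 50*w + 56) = w^2 + 9*w + 14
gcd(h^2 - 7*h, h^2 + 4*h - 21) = 1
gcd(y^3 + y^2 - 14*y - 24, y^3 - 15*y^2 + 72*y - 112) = y - 4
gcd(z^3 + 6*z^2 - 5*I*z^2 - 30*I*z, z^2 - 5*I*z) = z^2 - 5*I*z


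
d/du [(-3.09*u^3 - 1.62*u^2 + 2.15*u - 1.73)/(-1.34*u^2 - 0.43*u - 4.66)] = (4.1406*u^4 + 2.6574*u^3 + 46.7758*u^2 + 10.462*u - 10.7629)/(1.7956*u^4 + 1.1524*u^3 + 12.6737*u^2 + 4.0076*u + 21.7156)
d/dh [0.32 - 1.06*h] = -1.06000000000000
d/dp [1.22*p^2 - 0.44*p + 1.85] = 2.44*p - 0.44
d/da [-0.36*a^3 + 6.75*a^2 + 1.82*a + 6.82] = -1.08*a^2 + 13.5*a + 1.82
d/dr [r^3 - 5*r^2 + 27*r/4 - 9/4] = 3*r^2 - 10*r + 27/4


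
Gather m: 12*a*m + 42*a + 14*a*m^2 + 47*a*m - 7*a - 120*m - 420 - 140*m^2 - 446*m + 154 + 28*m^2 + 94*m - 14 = 35*a + m^2*(14*a - 112) + m*(59*a - 472) - 280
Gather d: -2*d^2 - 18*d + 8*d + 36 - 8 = -2*d^2 - 10*d + 28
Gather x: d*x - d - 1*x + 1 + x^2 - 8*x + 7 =-d + x^2 + x*(d - 9) + 8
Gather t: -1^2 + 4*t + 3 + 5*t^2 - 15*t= 5*t^2 - 11*t + 2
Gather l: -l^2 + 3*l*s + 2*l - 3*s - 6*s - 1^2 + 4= -l^2 + l*(3*s + 2) - 9*s + 3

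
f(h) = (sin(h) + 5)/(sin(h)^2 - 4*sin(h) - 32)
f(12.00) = -0.15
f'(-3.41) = 0.01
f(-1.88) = -0.15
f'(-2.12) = 0.00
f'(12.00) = -0.00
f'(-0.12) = -0.01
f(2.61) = -0.16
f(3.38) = -0.15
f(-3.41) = -0.16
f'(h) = (-2*sin(h)*cos(h) + 4*cos(h))*(sin(h) + 5)/(sin(h)^2 - 4*sin(h) - 32)^2 + cos(h)/(sin(h)^2 - 4*sin(h) - 32)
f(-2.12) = -0.15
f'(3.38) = 0.01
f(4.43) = -0.15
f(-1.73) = -0.15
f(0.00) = -0.16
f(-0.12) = -0.15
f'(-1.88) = 0.00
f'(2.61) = 0.01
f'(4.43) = 0.00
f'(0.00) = -0.01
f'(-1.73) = 0.00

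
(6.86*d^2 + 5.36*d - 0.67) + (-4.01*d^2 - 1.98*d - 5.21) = 2.85*d^2 + 3.38*d - 5.88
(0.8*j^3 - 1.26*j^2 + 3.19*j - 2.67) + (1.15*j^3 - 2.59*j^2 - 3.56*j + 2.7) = 1.95*j^3 - 3.85*j^2 - 0.37*j + 0.0300000000000002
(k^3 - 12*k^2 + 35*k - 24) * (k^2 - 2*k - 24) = k^5 - 14*k^4 + 35*k^3 + 194*k^2 - 792*k + 576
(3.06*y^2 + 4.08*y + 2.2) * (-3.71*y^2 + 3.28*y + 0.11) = -11.3526*y^4 - 5.1*y^3 + 5.557*y^2 + 7.6648*y + 0.242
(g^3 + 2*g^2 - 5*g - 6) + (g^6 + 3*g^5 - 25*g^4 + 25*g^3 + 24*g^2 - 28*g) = g^6 + 3*g^5 - 25*g^4 + 26*g^3 + 26*g^2 - 33*g - 6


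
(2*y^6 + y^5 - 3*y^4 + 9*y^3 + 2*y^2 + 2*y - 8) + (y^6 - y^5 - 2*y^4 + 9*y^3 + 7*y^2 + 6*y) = 3*y^6 - 5*y^4 + 18*y^3 + 9*y^2 + 8*y - 8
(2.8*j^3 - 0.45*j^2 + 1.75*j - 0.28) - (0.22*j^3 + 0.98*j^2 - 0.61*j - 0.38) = 2.58*j^3 - 1.43*j^2 + 2.36*j + 0.1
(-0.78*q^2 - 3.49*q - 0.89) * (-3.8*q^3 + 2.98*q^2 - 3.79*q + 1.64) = 2.964*q^5 + 10.9376*q^4 - 4.062*q^3 + 9.2957*q^2 - 2.3505*q - 1.4596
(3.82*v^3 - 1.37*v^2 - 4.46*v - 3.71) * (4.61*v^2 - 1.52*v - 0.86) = 17.6102*v^5 - 12.1221*v^4 - 21.7634*v^3 - 9.1457*v^2 + 9.4748*v + 3.1906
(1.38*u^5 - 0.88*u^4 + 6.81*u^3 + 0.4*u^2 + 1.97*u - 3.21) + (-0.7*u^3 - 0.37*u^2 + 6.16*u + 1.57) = 1.38*u^5 - 0.88*u^4 + 6.11*u^3 + 0.03*u^2 + 8.13*u - 1.64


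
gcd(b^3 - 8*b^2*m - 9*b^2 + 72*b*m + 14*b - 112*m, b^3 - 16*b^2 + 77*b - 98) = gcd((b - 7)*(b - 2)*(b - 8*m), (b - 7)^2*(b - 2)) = b^2 - 9*b + 14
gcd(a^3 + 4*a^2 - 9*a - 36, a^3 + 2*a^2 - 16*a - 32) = a + 4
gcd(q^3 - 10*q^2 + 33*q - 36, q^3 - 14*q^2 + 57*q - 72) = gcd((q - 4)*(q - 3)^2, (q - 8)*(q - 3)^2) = q^2 - 6*q + 9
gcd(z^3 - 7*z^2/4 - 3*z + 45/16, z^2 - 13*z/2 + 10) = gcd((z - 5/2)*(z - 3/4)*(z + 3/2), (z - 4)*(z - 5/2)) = z - 5/2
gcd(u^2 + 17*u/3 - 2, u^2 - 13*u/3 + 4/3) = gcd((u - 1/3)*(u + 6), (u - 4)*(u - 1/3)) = u - 1/3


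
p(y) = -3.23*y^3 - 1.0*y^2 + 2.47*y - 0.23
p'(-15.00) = -2147.78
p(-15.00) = 10638.97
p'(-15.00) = -2147.78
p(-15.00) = 10638.97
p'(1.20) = -13.88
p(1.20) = -4.29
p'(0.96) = -8.38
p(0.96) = -1.64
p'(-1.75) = -23.71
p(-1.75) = 9.70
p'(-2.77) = -66.34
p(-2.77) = 53.91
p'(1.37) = -18.46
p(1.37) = -7.03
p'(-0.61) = 0.08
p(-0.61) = -1.38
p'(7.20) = -514.26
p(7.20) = -1239.88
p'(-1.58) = -18.56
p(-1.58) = 6.11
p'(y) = -9.69*y^2 - 2.0*y + 2.47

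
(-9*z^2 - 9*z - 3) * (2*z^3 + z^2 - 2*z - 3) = -18*z^5 - 27*z^4 + 3*z^3 + 42*z^2 + 33*z + 9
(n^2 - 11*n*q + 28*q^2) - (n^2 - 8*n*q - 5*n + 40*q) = -3*n*q + 5*n + 28*q^2 - 40*q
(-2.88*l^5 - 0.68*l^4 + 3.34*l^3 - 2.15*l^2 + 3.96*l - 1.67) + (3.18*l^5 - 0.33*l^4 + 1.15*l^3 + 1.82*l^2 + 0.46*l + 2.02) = 0.3*l^5 - 1.01*l^4 + 4.49*l^3 - 0.33*l^2 + 4.42*l + 0.35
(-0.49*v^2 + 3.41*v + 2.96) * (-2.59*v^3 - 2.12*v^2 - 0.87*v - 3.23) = 1.2691*v^5 - 7.7931*v^4 - 14.4693*v^3 - 7.6592*v^2 - 13.5895*v - 9.5608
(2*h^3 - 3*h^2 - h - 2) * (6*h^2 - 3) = 12*h^5 - 18*h^4 - 12*h^3 - 3*h^2 + 3*h + 6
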